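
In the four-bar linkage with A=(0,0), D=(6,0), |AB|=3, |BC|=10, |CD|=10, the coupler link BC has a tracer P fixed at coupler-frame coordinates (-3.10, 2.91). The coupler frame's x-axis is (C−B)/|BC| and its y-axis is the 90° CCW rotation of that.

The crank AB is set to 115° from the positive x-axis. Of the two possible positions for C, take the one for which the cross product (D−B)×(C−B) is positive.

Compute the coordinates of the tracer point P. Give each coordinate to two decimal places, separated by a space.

-5.51 2.46

A=(0,0), D=(6.00,0)
B = A + 3.00·(cos115°, sin115°) = (-1.2679, 2.7189)
|BD| = 7.7598
circle(B,10.00) ∩ circle(D,10.00): a=3.8799, h=9.2166
  candidates: C₊=(5.5955,9.9918) cross=71.519; C₋=(-0.8633,-7.2729) cross=-71.519
  mode + wants cross > 0 → take C=(5.5955,9.9918) (cross=71.519)
ex = (C−B)/|BC| = (0.6863,0.7273); ey = (-0.7273,0.6863)
P = B + -3.10·ex + 2.91·ey = (-5.5119,2.4616)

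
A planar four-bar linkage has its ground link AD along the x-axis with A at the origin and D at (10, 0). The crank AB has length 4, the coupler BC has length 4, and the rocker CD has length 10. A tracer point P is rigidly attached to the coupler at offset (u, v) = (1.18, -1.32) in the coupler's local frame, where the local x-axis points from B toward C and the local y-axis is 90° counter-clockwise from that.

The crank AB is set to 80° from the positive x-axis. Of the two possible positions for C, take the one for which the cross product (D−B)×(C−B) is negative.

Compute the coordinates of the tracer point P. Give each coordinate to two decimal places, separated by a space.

A=(0,0), D=(10.00,0)
B = A + 4.00·(cos80°, sin80°) = (0.6946, 3.9392)
|BD| = 10.1049
circle(B,4.00) ∩ circle(D,10.00): a=0.8960, h=3.8984
  candidates: C₊=(3.0394,7.1799) cross=39.392; C₋=(-0.0000,0.0000) cross=-39.392
  mode - wants cross < 0 → take C=(-0.0000,0.0000) (cross=-39.392)
ex = (C−B)/|BC| = (-0.1736,-0.9848); ey = (0.9848,-0.1736)
P = B + 1.18·ex + -1.32·ey = (-0.8103,3.0064)

-0.81 3.01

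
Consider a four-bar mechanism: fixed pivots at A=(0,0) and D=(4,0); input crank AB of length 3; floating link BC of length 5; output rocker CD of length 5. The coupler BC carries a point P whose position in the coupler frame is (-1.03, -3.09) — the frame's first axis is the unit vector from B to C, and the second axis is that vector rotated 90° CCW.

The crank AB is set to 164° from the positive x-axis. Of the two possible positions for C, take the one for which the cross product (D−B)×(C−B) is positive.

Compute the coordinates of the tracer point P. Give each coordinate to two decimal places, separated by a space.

-1.73 -2.22

A=(0,0), D=(4.00,0)
B = A + 3.00·(cos164°, sin164°) = (-2.8838, 0.8269)
|BD| = 6.9333
circle(B,5.00) ∩ circle(D,5.00): a=3.4666, h=3.6031
  candidates: C₊=(0.9878,3.9909) cross=24.981; C₋=(0.1284,-3.1639) cross=-24.981
  mode + wants cross > 0 → take C=(0.9878,3.9909) (cross=24.981)
ex = (C−B)/|BC| = (0.7743,0.6328); ey = (-0.6328,0.7743)
P = B + -1.03·ex + -3.09·ey = (-1.7260,-2.2175)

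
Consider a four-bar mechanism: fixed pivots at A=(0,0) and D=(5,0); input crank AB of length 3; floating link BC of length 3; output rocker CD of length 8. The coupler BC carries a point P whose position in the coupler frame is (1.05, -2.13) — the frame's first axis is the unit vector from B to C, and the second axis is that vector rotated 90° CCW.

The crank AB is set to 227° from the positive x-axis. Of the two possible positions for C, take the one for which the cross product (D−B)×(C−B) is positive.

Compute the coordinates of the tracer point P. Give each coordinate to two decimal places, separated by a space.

-0.34 -0.54

A=(0,0), D=(5.00,0)
B = A + 3.00·(cos227°, sin227°) = (-2.0460, -2.1941)
|BD| = 7.3797
circle(B,3.00) ∩ circle(D,8.00): a=-0.0366, h=2.9998
  candidates: C₊=(-2.9728,0.6592) cross=22.137; C₋=(-1.1891,-5.0691) cross=-22.137
  mode + wants cross > 0 → take C=(-2.9728,0.6592) (cross=22.137)
ex = (C−B)/|BC| = (-0.3089,0.9511); ey = (-0.9511,-0.3089)
P = B + 1.05·ex + -2.13·ey = (-0.3446,-0.5374)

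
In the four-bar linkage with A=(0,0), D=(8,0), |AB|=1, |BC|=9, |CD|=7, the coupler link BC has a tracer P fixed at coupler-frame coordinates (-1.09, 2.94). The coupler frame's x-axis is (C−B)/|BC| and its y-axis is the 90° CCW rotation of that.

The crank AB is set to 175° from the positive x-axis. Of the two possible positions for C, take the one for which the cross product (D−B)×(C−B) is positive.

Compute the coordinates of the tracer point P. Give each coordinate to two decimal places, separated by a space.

-3.85 1.38

A=(0,0), D=(8.00,0)
B = A + 1.00·(cos175°, sin175°) = (-0.9962, 0.0872)
|BD| = 8.9966
circle(B,9.00) ∩ circle(D,7.00): a=6.2768, h=6.4500
  candidates: C₊=(5.3428,6.4760) cross=58.028; C₋=(5.2178,-6.4233) cross=-58.028
  mode + wants cross > 0 → take C=(5.3428,6.4760) (cross=58.028)
ex = (C−B)/|BC| = (0.7043,0.7099); ey = (-0.7099,0.7043)
P = B + -1.09·ex + 2.94·ey = (-3.8509,1.3841)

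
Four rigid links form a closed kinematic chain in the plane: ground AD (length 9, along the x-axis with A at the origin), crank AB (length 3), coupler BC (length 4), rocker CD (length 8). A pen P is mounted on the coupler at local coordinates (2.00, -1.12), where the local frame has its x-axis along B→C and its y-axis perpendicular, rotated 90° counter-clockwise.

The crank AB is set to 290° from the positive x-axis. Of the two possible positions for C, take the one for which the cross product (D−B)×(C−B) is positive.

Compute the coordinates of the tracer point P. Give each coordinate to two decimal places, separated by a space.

2.18 -0.84

A=(0,0), D=(9.00,0)
B = A + 3.00·(cos290°, sin290°) = (1.0261, -2.8191)
|BD| = 8.4576
circle(B,4.00) ∩ circle(D,8.00): a=1.3911, h=3.7503
  candidates: C₊=(1.0876,1.1804) cross=31.719; C₋=(3.5877,-5.8912) cross=-31.719
  mode + wants cross > 0 → take C=(1.0876,1.1804) (cross=31.719)
ex = (C−B)/|BC| = (0.0154,0.9999); ey = (-0.9999,0.0154)
P = B + 2.00·ex + -1.12·ey = (2.1767,-0.8365)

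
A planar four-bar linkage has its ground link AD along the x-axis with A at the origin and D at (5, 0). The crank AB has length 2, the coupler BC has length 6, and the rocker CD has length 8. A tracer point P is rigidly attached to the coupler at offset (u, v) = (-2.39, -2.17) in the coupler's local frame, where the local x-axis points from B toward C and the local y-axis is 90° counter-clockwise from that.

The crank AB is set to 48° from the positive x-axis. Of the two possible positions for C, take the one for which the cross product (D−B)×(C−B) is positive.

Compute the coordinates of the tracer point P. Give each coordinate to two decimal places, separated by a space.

A=(0,0), D=(5.00,0)
B = A + 2.00·(cos48°, sin48°) = (1.3383, 1.4863)
|BD| = 3.9519
circle(B,6.00) ∩ circle(D,8.00): a=-1.5667, h=5.7919
  candidates: C₊=(2.0649,7.4421) cross=22.889; C₋=(-2.2917,-3.2911) cross=-22.889
  mode + wants cross > 0 → take C=(2.0649,7.4421) (cross=22.889)
ex = (C−B)/|BC| = (0.1211,0.9926); ey = (-0.9926,0.1211)
P = B + -2.39·ex + -2.17·ey = (3.2028,-1.1489)

3.20 -1.15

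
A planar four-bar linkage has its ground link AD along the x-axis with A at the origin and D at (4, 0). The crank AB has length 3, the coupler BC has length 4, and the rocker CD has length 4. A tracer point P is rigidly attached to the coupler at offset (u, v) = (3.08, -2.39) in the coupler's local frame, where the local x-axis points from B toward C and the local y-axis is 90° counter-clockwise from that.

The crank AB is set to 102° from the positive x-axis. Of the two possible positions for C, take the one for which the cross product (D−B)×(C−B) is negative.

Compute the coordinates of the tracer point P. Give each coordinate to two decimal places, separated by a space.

A=(0,0), D=(4.00,0)
B = A + 3.00·(cos102°, sin102°) = (-0.6237, 2.9344)
|BD| = 5.4763
circle(B,4.00) ∩ circle(D,4.00): a=2.7382, h=2.9159
  candidates: C₊=(3.2506,3.9292) cross=15.968; C₋=(0.1257,-0.9947) cross=-15.968
  mode - wants cross < 0 → take C=(0.1257,-0.9947) (cross=-15.968)
ex = (C−B)/|BC| = (0.1873,-0.9823); ey = (0.9823,0.1873)
P = B + 3.08·ex + -2.39·ey = (-2.3944,-0.5388)

-2.39 -0.54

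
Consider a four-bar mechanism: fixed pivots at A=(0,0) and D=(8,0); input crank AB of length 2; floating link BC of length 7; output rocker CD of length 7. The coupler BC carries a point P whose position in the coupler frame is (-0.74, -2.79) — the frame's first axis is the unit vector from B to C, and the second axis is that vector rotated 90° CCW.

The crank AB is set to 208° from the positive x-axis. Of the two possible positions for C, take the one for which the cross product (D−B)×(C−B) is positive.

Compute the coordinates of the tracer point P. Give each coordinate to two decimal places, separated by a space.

A=(0,0), D=(8.00,0)
B = A + 2.00·(cos208°, sin208°) = (-1.7659, -0.9389)
|BD| = 9.8109
circle(B,7.00) ∩ circle(D,7.00): a=4.9055, h=4.9936
  candidates: C₊=(2.6391,4.5012) cross=48.992; C₋=(3.5950,-5.4402) cross=-48.992
  mode + wants cross > 0 → take C=(2.6391,4.5012) (cross=48.992)
ex = (C−B)/|BC| = (0.6293,0.7772); ey = (-0.7772,0.6293)
P = B + -0.74·ex + -2.79·ey = (-0.0633,-3.2698)

-0.06 -3.27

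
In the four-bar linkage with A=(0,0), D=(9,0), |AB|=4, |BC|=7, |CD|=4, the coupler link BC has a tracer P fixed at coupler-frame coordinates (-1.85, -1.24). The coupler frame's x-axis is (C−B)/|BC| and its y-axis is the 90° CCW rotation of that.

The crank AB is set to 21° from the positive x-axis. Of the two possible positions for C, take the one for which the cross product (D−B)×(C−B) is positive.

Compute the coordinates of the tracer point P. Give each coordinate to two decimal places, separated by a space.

A=(0,0), D=(9.00,0)
B = A + 4.00·(cos21°, sin21°) = (3.7343, 1.4335)
|BD| = 5.4573
circle(B,7.00) ∩ circle(D,4.00): a=5.7521, h=3.9891
  candidates: C₊=(10.3323,3.7716) cross=21.770; C₋=(8.2366,-3.9265) cross=-21.770
  mode + wants cross > 0 → take C=(10.3323,3.7716) (cross=21.770)
ex = (C−B)/|BC| = (0.9426,0.3340); ey = (-0.3340,0.9426)
P = B + -1.85·ex + -1.24·ey = (2.4048,-0.3532)

2.40 -0.35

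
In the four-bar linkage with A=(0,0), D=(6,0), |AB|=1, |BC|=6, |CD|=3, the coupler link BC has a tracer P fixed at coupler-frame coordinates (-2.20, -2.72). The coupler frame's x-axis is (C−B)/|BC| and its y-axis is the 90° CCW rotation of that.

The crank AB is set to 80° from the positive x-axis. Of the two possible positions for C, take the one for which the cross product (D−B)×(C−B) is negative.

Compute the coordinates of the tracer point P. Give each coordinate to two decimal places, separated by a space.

A=(0,0), D=(6.00,0)
B = A + 1.00·(cos80°, sin80°) = (0.1736, 0.9848)
|BD| = 5.9090
circle(B,6.00) ∩ circle(D,3.00): a=5.2391, h=2.9243
  candidates: C₊=(5.8269,2.9950) cross=17.279; C₋=(4.8522,-2.7717) cross=-17.279
  mode - wants cross < 0 → take C=(4.8522,-2.7717) (cross=-17.279)
ex = (C−B)/|BC| = (0.7798,-0.6261); ey = (0.6261,0.7798)
P = B + -2.20·ex + -2.72·ey = (-3.2448,0.2413)

-3.24 0.24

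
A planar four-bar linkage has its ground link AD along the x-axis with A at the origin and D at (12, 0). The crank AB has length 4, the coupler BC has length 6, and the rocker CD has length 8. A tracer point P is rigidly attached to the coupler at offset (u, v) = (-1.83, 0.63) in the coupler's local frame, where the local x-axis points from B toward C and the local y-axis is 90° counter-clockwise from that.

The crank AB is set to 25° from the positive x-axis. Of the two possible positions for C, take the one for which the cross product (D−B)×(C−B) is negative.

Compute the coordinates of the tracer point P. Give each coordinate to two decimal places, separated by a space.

3.77 3.62

A=(0,0), D=(12.00,0)
B = A + 4.00·(cos25°, sin25°) = (3.6252, 1.6905)
|BD| = 8.5437
circle(B,6.00) ∩ circle(D,8.00): a=2.6332, h=5.3913
  candidates: C₊=(7.2731,6.4542) cross=46.062; C₋=(5.1396,-4.1153) cross=-46.062
  mode - wants cross < 0 → take C=(5.1396,-4.1153) (cross=-46.062)
ex = (C−B)/|BC| = (0.2524,-0.9676); ey = (0.9676,0.2524)
P = B + -1.83·ex + 0.63·ey = (3.7729,3.6202)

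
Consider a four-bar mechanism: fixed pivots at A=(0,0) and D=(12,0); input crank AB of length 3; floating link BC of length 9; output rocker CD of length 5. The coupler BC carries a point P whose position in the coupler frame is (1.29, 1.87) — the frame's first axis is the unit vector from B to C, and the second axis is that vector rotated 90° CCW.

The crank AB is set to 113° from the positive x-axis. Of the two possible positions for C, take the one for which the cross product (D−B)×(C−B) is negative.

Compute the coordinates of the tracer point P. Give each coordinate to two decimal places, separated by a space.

0.76 3.96

A=(0,0), D=(12.00,0)
B = A + 3.00·(cos113°, sin113°) = (-1.1722, 2.7615)
|BD| = 13.4586
circle(B,9.00) ∩ circle(D,5.00): a=8.8097, h=1.8408
  candidates: C₊=(7.8278,2.7555) cross=24.774; C₋=(7.0724,-0.8478) cross=-24.774
  mode - wants cross < 0 → take C=(7.0724,-0.8478) (cross=-24.774)
ex = (C−B)/|BC| = (0.9161,-0.4010); ey = (0.4010,0.9161)
P = B + 1.29·ex + 1.87·ey = (0.7595,3.9572)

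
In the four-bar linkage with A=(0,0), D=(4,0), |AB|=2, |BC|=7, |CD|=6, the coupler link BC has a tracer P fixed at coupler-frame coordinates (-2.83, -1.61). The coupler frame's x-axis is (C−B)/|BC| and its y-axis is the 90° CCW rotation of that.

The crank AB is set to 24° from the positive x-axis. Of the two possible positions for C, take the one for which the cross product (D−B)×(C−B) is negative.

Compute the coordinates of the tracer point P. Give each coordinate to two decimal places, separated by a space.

A=(0,0), D=(4.00,0)
B = A + 2.00·(cos24°, sin24°) = (1.8271, 0.8135)
|BD| = 2.3202
circle(B,7.00) ∩ circle(D,6.00): a=3.9616, h=5.7711
  candidates: C₊=(7.5606,4.8293) cross=13.390; C₋=(3.5138,-5.9803) cross=-13.390
  mode - wants cross < 0 → take C=(3.5138,-5.9803) (cross=-13.390)
ex = (C−B)/|BC| = (0.2410,-0.9705); ey = (0.9705,0.2410)
P = B + -2.83·ex + -1.61·ey = (-0.4174,3.1721)

-0.42 3.17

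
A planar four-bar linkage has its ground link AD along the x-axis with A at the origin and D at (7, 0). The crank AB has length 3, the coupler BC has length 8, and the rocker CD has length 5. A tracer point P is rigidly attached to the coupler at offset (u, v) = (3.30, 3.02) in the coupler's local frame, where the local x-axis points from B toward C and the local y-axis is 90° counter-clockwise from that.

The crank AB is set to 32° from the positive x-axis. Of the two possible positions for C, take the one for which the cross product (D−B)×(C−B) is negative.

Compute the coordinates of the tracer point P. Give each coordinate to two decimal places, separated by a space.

6.90 0.58

A=(0,0), D=(7.00,0)
B = A + 3.00·(cos32°, sin32°) = (2.5441, 1.5898)
|BD| = 4.7310
circle(B,8.00) ∩ circle(D,5.00): a=6.4873, h=4.6814
  candidates: C₊=(10.2273,3.8190) cross=22.147; C₋=(7.0811,-4.9993) cross=-22.147
  mode - wants cross < 0 → take C=(7.0811,-4.9993) (cross=-22.147)
ex = (C−B)/|BC| = (0.5671,-0.8236); ey = (0.8236,0.5671)
P = B + 3.30·ex + 3.02·ey = (6.9030,0.5844)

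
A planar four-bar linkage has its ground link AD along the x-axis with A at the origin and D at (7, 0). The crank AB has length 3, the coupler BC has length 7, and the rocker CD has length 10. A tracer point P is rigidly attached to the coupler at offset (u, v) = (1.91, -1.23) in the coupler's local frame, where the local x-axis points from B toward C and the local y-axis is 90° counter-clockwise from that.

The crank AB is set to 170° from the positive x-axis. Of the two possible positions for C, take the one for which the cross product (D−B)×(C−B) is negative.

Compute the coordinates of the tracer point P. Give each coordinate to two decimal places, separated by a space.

A=(0,0), D=(7.00,0)
B = A + 3.00·(cos170°, sin170°) = (-2.9544, 0.5209)
|BD| = 9.9680
circle(B,7.00) ∩ circle(D,10.00): a=2.4258, h=6.5662
  candidates: C₊=(-0.1887,6.9514) cross=65.452; C₋=(-0.8751,-6.1631) cross=-65.452
  mode - wants cross < 0 → take C=(-0.8751,-6.1631) (cross=-65.452)
ex = (C−B)/|BC| = (0.2971,-0.9549); ey = (0.9549,0.2971)
P = B + 1.91·ex + -1.23·ey = (-3.5615,-1.6682)

-3.56 -1.67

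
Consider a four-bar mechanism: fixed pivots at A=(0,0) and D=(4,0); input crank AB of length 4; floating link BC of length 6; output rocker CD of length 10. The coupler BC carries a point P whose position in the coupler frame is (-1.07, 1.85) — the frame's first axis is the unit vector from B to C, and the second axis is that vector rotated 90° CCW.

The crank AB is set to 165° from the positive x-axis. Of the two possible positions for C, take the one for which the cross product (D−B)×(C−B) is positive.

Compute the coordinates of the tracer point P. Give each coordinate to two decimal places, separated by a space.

A=(0,0), D=(4.00,0)
B = A + 4.00·(cos165°, sin165°) = (-3.8637, 1.0353)
|BD| = 7.9316
circle(B,6.00) ∩ circle(D,10.00): a=-0.0687, h=5.9996
  candidates: C₊=(-3.1487,6.9925) cross=47.586; C₋=(-4.7150,-4.9040) cross=-47.586
  mode + wants cross > 0 → take C=(-3.1487,6.9925) (cross=47.586)
ex = (C−B)/|BC| = (0.1192,0.9929); ey = (-0.9929,0.1192)
P = B + -1.07·ex + 1.85·ey = (-5.8280,0.1933)

-5.83 0.19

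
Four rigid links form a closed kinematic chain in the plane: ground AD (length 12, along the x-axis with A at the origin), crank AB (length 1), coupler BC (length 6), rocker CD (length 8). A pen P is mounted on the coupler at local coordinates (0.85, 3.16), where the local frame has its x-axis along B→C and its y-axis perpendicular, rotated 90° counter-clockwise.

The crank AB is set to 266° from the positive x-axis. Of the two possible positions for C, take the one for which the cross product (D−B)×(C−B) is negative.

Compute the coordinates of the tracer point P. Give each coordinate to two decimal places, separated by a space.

A=(0,0), D=(12.00,0)
B = A + 1.00·(cos266°, sin266°) = (-0.0698, -0.9976)
|BD| = 12.1109
circle(B,6.00) ∩ circle(D,8.00): a=4.8995, h=3.4634
  candidates: C₊=(4.5278,2.8576) cross=41.945; C₋=(5.0983,-4.0456) cross=-41.945
  mode - wants cross < 0 → take C=(5.0983,-4.0456) (cross=-41.945)
ex = (C−B)/|BC| = (0.8614,-0.5080); ey = (0.5080,0.8614)
P = B + 0.85·ex + 3.16·ey = (2.2677,1.2925)

2.27 1.29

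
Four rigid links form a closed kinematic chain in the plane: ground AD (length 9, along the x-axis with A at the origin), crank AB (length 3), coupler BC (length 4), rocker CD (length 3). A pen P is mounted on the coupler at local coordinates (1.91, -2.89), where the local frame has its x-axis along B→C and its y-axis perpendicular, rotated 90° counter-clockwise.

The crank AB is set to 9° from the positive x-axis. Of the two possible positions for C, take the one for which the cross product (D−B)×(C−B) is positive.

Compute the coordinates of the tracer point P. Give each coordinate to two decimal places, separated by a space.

A=(0,0), D=(9.00,0)
B = A + 3.00·(cos9°, sin9°) = (2.9631, 0.4693)
|BD| = 6.0551
circle(B,4.00) ∩ circle(D,3.00): a=3.6056, h=1.7320
  candidates: C₊=(6.6920,1.9166) cross=10.487; C₋=(6.4236,-1.5369) cross=-10.487
  mode + wants cross > 0 → take C=(6.6920,1.9166) (cross=10.487)
ex = (C−B)/|BC| = (0.9322,0.3618); ey = (-0.3618,0.9322)
P = B + 1.91·ex + -2.89·ey = (5.7893,-1.5338)

5.79 -1.53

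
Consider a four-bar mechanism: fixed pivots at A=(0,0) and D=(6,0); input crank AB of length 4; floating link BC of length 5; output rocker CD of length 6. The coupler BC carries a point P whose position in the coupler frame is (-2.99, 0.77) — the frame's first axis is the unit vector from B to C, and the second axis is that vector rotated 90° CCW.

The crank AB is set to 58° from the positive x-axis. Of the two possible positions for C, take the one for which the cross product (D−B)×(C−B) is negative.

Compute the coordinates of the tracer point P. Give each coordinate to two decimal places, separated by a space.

4.02 5.82

A=(0,0), D=(6.00,0)
B = A + 4.00·(cos58°, sin58°) = (2.1197, 3.3922)
|BD| = 5.1540
circle(B,5.00) ∩ circle(D,6.00): a=1.5099, h=4.7666
  candidates: C₊=(6.3936,5.9871) cross=24.567; C₋=(0.1192,-1.1902) cross=-24.567
  mode - wants cross < 0 → take C=(0.1192,-1.1902) (cross=-24.567)
ex = (C−B)/|BC| = (-0.4001,-0.9165); ey = (0.9165,-0.4001)
P = B + -2.99·ex + 0.77·ey = (4.0216,5.8244)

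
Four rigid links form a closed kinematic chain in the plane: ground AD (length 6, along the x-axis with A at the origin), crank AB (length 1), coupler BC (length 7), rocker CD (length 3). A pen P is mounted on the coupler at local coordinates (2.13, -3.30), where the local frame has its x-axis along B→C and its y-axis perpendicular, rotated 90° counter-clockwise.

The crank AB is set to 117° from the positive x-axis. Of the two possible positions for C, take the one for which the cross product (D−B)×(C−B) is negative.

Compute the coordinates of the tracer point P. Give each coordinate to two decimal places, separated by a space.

A=(0,0), D=(6.00,0)
B = A + 1.00·(cos117°, sin117°) = (-0.4540, 0.8910)
|BD| = 6.5152
circle(B,7.00) ∩ circle(D,3.00): a=6.3273, h=2.9941
  candidates: C₊=(6.2234,2.9917) cross=19.507; C₋=(5.4044,-2.9403) cross=-19.507
  mode - wants cross < 0 → take C=(5.4044,-2.9403) (cross=-19.507)
ex = (C−B)/|BC| = (0.8369,-0.5473); ey = (0.5473,0.8369)
P = B + 2.13·ex + -3.30·ey = (-0.4775,-3.0366)

-0.48 -3.04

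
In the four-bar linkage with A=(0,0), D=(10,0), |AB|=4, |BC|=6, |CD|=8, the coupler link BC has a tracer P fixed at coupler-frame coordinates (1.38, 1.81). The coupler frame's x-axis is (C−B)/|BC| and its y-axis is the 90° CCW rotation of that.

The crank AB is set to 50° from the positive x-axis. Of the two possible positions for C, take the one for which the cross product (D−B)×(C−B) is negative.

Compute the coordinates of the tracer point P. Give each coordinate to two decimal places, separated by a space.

4.38 1.68

A=(0,0), D=(10.00,0)
B = A + 4.00·(cos50°, sin50°) = (2.5712, 3.0642)
|BD| = 8.0360
circle(B,6.00) ∩ circle(D,8.00): a=2.2758, h=5.5516
  candidates: C₊=(6.7919,7.3286) cross=44.613; C₋=(2.5582,-2.9358) cross=-44.613
  mode - wants cross < 0 → take C=(2.5582,-2.9358) (cross=-44.613)
ex = (C−B)/|BC| = (-0.0022,-1.0000); ey = (1.0000,-0.0022)
P = B + 1.38·ex + 1.81·ey = (4.3782,1.6803)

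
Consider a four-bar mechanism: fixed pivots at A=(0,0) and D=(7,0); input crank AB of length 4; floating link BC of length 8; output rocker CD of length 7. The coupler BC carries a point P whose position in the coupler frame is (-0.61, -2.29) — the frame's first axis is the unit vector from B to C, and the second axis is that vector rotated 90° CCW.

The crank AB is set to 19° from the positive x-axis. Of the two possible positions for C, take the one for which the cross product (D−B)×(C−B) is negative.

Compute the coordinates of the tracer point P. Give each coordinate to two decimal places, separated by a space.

A=(0,0), D=(7.00,0)
B = A + 4.00·(cos19°, sin19°) = (3.7821, 1.3023)
|BD| = 3.4714
circle(B,8.00) ∩ circle(D,7.00): a=3.8962, h=6.9871
  candidates: C₊=(10.0149,6.3175) cross=24.255; C₋=(4.7726,-6.6362) cross=-24.255
  mode - wants cross < 0 → take C=(4.7726,-6.6362) (cross=-24.255)
ex = (C−B)/|BC| = (0.1238,-0.9923); ey = (0.9923,0.1238)
P = B + -0.61·ex + -2.29·ey = (1.4342,1.6240)

1.43 1.62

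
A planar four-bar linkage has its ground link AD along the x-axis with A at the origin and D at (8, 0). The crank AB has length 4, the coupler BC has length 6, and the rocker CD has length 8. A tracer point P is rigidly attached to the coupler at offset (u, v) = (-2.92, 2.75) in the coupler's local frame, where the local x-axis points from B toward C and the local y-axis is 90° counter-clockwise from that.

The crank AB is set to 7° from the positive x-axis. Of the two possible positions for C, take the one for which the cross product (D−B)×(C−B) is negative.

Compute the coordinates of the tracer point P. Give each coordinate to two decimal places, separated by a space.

A=(0,0), D=(8.00,0)
B = A + 4.00·(cos7°, sin7°) = (3.9702, 0.4875)
|BD| = 4.0592
circle(B,6.00) ∩ circle(D,8.00): a=-1.4194, h=5.8297
  candidates: C₊=(3.2612,6.4454) cross=23.664; C₋=(1.8610,-5.1296) cross=-23.664
  mode - wants cross < 0 → take C=(1.8610,-5.1296) (cross=-23.664)
ex = (C−B)/|BC| = (-0.3515,-0.9362); ey = (0.9362,-0.3515)
P = B + -2.92·ex + 2.75·ey = (7.5711,2.2544)

7.57 2.25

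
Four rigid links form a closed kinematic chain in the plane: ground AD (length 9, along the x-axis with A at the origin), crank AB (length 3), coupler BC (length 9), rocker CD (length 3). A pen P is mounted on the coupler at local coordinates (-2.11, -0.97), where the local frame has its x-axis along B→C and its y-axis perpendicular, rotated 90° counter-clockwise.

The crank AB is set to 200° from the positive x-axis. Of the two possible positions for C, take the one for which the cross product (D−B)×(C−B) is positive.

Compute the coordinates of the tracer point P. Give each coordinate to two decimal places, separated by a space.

A=(0,0), D=(9.00,0)
B = A + 3.00·(cos200°, sin200°) = (-2.8191, -1.0261)
|BD| = 11.8635
circle(B,9.00) ∩ circle(D,3.00): a=8.9663, h=0.7784
  candidates: C₊=(6.0463,0.5249) cross=9.235; C₋=(6.1809,-1.0261) cross=-9.235
  mode + wants cross > 0 → take C=(6.0463,0.5249) (cross=9.235)
ex = (C−B)/|BC| = (0.9850,0.1723); ey = (-0.1723,0.9850)
P = B + -2.11·ex + -0.97·ey = (-4.7304,-2.3452)

-4.73 -2.35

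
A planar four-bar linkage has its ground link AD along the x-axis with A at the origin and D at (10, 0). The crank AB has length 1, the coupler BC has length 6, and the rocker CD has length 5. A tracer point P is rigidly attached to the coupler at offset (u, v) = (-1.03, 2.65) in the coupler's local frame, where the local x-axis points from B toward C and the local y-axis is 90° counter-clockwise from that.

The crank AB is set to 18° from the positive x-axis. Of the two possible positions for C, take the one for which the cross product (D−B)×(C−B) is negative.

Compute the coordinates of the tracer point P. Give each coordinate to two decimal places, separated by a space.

1.54 3.09

A=(0,0), D=(10.00,0)
B = A + 1.00·(cos18°, sin18°) = (0.9511, 0.3090)
|BD| = 9.0542
circle(B,6.00) ∩ circle(D,5.00): a=5.1346, h=3.1042
  candidates: C₊=(6.1886,3.2362) cross=28.106; C₋=(5.9767,-2.9687) cross=-28.106
  mode - wants cross < 0 → take C=(5.9767,-2.9687) (cross=-28.106)
ex = (C−B)/|BC| = (0.8376,-0.5463); ey = (0.5463,0.8376)
P = B + -1.03·ex + 2.65·ey = (1.5360,3.0913)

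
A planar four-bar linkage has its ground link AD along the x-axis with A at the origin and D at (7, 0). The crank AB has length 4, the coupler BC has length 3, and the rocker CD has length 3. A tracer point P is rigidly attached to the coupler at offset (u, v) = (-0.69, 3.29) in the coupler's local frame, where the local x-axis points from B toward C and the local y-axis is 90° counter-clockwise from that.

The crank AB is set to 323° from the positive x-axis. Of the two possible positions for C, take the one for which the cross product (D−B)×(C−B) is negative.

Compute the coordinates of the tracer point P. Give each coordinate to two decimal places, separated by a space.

3.03 0.95

A=(0,0), D=(7.00,0)
B = A + 4.00·(cos323°, sin323°) = (3.1945, -2.4073)
|BD| = 4.5029
circle(B,3.00) ∩ circle(D,3.00): a=2.2515, h=1.9826
  candidates: C₊=(4.0374,0.4719) cross=8.928; C₋=(6.1572,-2.8792) cross=-8.928
  mode - wants cross < 0 → take C=(6.1572,-2.8792) (cross=-8.928)
ex = (C−B)/|BC| = (0.9875,-0.1573); ey = (0.1573,0.9875)
P = B + -0.69·ex + 3.29·ey = (3.0307,0.9503)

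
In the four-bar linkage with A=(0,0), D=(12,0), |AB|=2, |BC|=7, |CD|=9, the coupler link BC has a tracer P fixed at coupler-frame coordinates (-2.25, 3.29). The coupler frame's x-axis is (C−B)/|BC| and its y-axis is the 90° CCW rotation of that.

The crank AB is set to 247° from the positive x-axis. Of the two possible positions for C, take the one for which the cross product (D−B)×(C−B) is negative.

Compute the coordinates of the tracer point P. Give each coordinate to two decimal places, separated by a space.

-0.83 2.14

A=(0,0), D=(12.00,0)
B = A + 2.00·(cos247°, sin247°) = (-0.7815, -1.8410)
|BD| = 12.9134
circle(B,7.00) ∩ circle(D,9.00): a=5.2177, h=4.6665
  candidates: C₊=(3.7176,3.5217) cross=60.260; C₋=(5.0482,-5.7160) cross=-60.260
  mode - wants cross < 0 → take C=(5.0482,-5.7160) (cross=-60.260)
ex = (C−B)/|BC| = (0.8328,-0.5536); ey = (0.5536,0.8328)
P = B + -2.25·ex + 3.29·ey = (-0.8340,2.1444)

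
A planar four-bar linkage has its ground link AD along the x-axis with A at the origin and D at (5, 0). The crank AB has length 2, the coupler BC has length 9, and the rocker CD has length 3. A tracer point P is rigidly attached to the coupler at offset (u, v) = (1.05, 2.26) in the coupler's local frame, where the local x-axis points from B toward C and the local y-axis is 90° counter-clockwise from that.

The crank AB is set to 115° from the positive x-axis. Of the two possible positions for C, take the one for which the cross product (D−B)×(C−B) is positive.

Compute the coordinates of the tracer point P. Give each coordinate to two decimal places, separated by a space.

A=(0,0), D=(5.00,0)
B = A + 2.00·(cos115°, sin115°) = (-0.8452, 1.8126)
|BD| = 6.1198
circle(B,9.00) ∩ circle(D,3.00): a=8.9424, h=1.0163
  candidates: C₊=(7.9970,0.1347) cross=6.220; C₋=(7.3949,-1.8068) cross=-6.220
  mode + wants cross > 0 → take C=(7.9970,0.1347) (cross=6.220)
ex = (C−B)/|BC| = (0.9825,-0.1864); ey = (0.1864,0.9825)
P = B + 1.05·ex + 2.26·ey = (0.6077,3.8372)

0.61 3.84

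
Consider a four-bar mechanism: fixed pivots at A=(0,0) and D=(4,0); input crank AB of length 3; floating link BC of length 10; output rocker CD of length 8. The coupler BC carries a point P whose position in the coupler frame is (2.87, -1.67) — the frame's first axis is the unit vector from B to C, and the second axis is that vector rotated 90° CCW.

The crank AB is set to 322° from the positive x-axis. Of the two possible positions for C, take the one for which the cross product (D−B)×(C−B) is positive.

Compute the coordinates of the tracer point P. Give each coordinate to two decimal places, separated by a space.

4.51 0.69

A=(0,0), D=(4.00,0)
B = A + 3.00·(cos322°, sin322°) = (2.3640, -1.8470)
|BD| = 2.4673
circle(B,10.00) ∩ circle(D,8.00): a=8.5290, h=5.2208
  candidates: C₊=(4.1111,7.9992) cross=12.881; C₋=(11.9273,1.0760) cross=-12.881
  mode + wants cross > 0 → take C=(4.1111,7.9992) (cross=12.881)
ex = (C−B)/|BC| = (0.1747,0.9846); ey = (-0.9846,0.1747)
P = B + 2.87·ex + -1.67·ey = (4.5097,0.6871)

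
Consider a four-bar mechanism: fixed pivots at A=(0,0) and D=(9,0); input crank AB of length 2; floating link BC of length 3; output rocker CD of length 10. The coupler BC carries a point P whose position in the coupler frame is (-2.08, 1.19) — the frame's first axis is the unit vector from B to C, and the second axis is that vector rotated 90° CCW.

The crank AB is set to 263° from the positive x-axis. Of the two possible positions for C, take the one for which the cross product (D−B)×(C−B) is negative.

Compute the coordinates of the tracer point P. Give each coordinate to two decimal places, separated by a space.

A=(0,0), D=(9.00,0)
B = A + 2.00·(cos263°, sin263°) = (-0.2437, -1.9851)
|BD| = 9.4545
circle(B,3.00) ∩ circle(D,10.00): a=-0.0853, h=2.9988
  candidates: C₊=(-0.9568,0.9289) cross=28.352; C₋=(0.3025,-4.9349) cross=-28.352
  mode - wants cross < 0 → take C=(0.3025,-4.9349) (cross=-28.352)
ex = (C−B)/|BC| = (0.1821,-0.9833); ey = (0.9833,0.1821)
P = B + -2.08·ex + 1.19·ey = (0.5476,0.2768)

0.55 0.28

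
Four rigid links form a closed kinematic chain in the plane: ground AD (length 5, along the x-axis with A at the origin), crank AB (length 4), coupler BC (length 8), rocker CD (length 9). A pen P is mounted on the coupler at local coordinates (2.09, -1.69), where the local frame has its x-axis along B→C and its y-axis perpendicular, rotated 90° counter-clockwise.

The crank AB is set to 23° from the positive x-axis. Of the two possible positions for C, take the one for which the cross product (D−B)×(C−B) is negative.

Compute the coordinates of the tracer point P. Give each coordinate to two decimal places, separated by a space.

1.19 2.57

A=(0,0), D=(5.00,0)
B = A + 4.00·(cos23°, sin23°) = (3.6820, 1.5629)
|BD| = 2.0445
circle(B,8.00) ∩ circle(D,9.00): a=-3.1354, h=7.3600
  candidates: C₊=(7.2873,8.7045) cross=15.047; C₋=(-3.9657,-0.7849) cross=-15.047
  mode - wants cross < 0 → take C=(-3.9657,-0.7849) (cross=-15.047)
ex = (C−B)/|BC| = (-0.9560,-0.2935); ey = (0.2935,-0.9560)
P = B + 2.09·ex + -1.69·ey = (1.1881,2.5651)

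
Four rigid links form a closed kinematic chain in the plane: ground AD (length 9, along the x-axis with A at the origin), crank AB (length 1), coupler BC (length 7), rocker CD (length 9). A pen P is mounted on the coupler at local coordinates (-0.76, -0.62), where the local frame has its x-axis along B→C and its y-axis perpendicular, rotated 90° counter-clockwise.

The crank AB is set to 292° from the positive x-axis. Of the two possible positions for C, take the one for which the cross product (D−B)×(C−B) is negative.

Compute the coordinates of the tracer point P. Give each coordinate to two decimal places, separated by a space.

A=(0,0), D=(9.00,0)
B = A + 1.00·(cos292°, sin292°) = (0.3746, -0.9272)
|BD| = 8.6751
circle(B,7.00) ∩ circle(D,9.00): a=2.4932, h=6.5410
  candidates: C₊=(2.1544,5.8428) cross=56.743; C₋=(3.5526,-7.1642) cross=-56.743
  mode - wants cross < 0 → take C=(3.5526,-7.1642) (cross=-56.743)
ex = (C−B)/|BC| = (0.4540,-0.8910); ey = (0.8910,0.4540)
P = B + -0.76·ex + -0.62·ey = (-0.5229,-0.5315)

-0.52 -0.53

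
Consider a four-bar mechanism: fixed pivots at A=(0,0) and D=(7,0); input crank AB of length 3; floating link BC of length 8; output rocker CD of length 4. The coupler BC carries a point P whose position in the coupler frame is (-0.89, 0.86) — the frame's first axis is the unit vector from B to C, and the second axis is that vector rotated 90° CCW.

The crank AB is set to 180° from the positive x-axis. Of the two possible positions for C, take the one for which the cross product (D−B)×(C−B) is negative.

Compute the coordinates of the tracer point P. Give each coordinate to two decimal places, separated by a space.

-3.50 1.13

A=(0,0), D=(7.00,0)
B = A + 3.00·(cos180°, sin180°) = (-3.0000, 0.0000)
|BD| = 10.0000
circle(B,8.00) ∩ circle(D,4.00): a=7.4000, h=3.0397
  candidates: C₊=(4.4000,3.0397) cross=30.397; C₋=(4.4000,-3.0397) cross=-30.397
  mode - wants cross < 0 → take C=(4.4000,-3.0397) (cross=-30.397)
ex = (C−B)/|BC| = (0.9250,-0.3800); ey = (0.3800,0.9250)
P = B + -0.89·ex + 0.86·ey = (-3.4965,1.1337)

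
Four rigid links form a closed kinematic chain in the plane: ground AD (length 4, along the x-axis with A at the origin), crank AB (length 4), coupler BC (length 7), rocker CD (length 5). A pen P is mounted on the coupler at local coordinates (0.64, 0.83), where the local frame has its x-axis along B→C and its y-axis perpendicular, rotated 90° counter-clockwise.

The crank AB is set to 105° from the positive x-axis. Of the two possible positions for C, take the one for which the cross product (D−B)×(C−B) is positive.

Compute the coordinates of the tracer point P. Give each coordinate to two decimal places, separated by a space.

A=(0,0), D=(4.00,0)
B = A + 4.00·(cos105°, sin105°) = (-1.0353, 3.8637)
|BD| = 6.3468
circle(B,7.00) ∩ circle(D,5.00): a=5.0641, h=4.8327
  candidates: C₊=(5.9243,4.6149) cross=30.672; C₋=(0.0404,-3.0532) cross=-30.672
  mode + wants cross > 0 → take C=(5.9243,4.6149) (cross=30.672)
ex = (C−B)/|BC| = (0.9942,0.1073); ey = (-0.1073,0.9942)
P = B + 0.64·ex + 0.83·ey = (-0.4880,4.7576)

-0.49 4.76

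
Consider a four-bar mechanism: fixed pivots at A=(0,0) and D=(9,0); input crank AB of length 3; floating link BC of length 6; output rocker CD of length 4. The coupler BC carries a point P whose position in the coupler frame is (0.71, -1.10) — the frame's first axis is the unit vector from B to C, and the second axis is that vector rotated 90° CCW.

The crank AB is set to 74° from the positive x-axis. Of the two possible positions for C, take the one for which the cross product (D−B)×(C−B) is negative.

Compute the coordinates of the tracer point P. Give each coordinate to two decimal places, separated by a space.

A=(0,0), D=(9.00,0)
B = A + 3.00·(cos74°, sin74°) = (0.8269, 2.8838)
|BD| = 8.6669
circle(B,6.00) ∩ circle(D,4.00): a=5.4873, h=2.4269
  candidates: C₊=(6.8090,3.3466) cross=21.034; C₋=(5.1940,-1.2306) cross=-21.034
  mode - wants cross < 0 → take C=(5.1940,-1.2306) (cross=-21.034)
ex = (C−B)/|BC| = (0.7279,-0.6857); ey = (0.6857,0.7279)
P = B + 0.71·ex + -1.10·ey = (0.5894,1.5963)

0.59 1.60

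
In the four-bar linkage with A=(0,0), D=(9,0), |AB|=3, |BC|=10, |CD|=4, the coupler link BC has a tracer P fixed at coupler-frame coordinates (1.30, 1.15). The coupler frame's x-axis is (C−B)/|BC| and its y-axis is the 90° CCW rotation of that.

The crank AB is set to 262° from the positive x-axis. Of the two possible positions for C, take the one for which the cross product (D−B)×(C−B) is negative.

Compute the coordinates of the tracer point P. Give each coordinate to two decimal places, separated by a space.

A=(0,0), D=(9.00,0)
B = A + 3.00·(cos262°, sin262°) = (-0.4175, -2.9708)
|BD| = 9.8750
circle(B,10.00) ∩ circle(D,4.00): a=9.1907, h=3.9410
  candidates: C₊=(7.1618,3.5526) cross=38.918; C₋=(9.5330,-3.9643) cross=-38.918
  mode - wants cross < 0 → take C=(9.5330,-3.9643) (cross=-38.918)
ex = (C−B)/|BC| = (0.9951,-0.0994); ey = (0.0994,0.9951)
P = B + 1.30·ex + 1.15·ey = (0.9903,-1.9557)

0.99 -1.96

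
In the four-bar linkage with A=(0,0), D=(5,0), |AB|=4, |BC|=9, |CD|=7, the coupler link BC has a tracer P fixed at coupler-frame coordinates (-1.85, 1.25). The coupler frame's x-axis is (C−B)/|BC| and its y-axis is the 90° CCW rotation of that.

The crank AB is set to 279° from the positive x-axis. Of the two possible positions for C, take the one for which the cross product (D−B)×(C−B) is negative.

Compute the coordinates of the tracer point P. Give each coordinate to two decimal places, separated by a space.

A=(0,0), D=(5.00,0)
B = A + 4.00·(cos279°, sin279°) = (0.6257, -3.9508)
|BD| = 5.8943
circle(B,9.00) ∩ circle(D,7.00): a=5.6616, h=6.9961
  candidates: C₊=(0.1381,5.0360) cross=41.237; C₋=(9.5166,-5.3479) cross=-41.237
  mode - wants cross < 0 → take C=(9.5166,-5.3479) (cross=-41.237)
ex = (C−B)/|BC| = (0.9879,-0.1552); ey = (0.1552,0.9879)
P = B + -1.85·ex + 1.25·ey = (-1.0078,-2.4287)

-1.01 -2.43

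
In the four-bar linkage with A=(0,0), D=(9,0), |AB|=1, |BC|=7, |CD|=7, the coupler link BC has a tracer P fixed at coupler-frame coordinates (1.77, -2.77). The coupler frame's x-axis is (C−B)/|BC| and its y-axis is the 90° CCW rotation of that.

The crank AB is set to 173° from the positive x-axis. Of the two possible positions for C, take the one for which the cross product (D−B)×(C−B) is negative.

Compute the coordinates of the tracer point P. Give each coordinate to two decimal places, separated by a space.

-1.71 -3.09

A=(0,0), D=(9.00,0)
B = A + 1.00·(cos173°, sin173°) = (-0.9925, 0.1219)
|BD| = 9.9933
circle(B,7.00) ∩ circle(D,7.00): a=4.9966, h=4.9024
  candidates: C₊=(4.0635,4.9630) cross=48.991; C₋=(3.9439,-4.8411) cross=-48.991
  mode - wants cross < 0 → take C=(3.9439,-4.8411) (cross=-48.991)
ex = (C−B)/|BC| = (0.7052,-0.7090); ey = (0.7090,0.7052)
P = B + 1.77·ex + -2.77·ey = (-1.7082,-3.0865)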